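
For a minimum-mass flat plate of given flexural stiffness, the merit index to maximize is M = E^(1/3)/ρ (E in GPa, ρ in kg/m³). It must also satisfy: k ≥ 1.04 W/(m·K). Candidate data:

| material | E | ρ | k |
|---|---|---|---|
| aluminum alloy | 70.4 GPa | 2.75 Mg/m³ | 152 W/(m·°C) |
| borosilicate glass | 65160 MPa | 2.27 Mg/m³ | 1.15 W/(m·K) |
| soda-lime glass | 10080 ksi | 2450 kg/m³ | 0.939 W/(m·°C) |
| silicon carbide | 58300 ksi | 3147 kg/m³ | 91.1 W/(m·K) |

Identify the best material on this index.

Screen on constraints: k ≥ 1.04 W/(m·K). Survivors: aluminum alloy, borosilicate glass, silicon carbide.
In SI units:
  aluminum alloy: E = 70.40 GPa, ρ = 2750 kg/m³
  borosilicate glass: E = 65.16 GPa, ρ = 2270 kg/m³
  silicon carbide: E = 402.0 GPa, ρ = 3147 kg/m³
  silicon carbide: M = 2.35×10⁻³
  borosilicate glass: M = 1.77×10⁻³
  aluminum alloy: M = 1.50×10⁻³
Silicon carbide ranks first.

silicon carbide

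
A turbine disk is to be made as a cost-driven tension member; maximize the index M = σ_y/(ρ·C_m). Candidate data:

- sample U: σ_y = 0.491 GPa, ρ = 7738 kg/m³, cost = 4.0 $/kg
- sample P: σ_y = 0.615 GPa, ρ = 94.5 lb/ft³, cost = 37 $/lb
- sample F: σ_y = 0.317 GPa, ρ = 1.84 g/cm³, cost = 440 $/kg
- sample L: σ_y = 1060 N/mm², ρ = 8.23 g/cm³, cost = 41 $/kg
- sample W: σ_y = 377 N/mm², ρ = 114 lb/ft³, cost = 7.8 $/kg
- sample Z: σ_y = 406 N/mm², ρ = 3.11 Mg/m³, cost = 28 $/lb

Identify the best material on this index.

Normalizing units and computing the index:
  sample U: σ_y = 491.0 MPa, ρ = 7738 kg/m³, cost = 4.000 $/kg
  sample P: σ_y = 615.0 MPa, ρ = 1514 kg/m³, cost = 81.57 $/kg
  sample F: σ_y = 317.0 MPa, ρ = 1840 kg/m³, cost = 440.0 $/kg
  sample L: σ_y = 1060 MPa, ρ = 8230 kg/m³, cost = 41.00 $/kg
  sample W: σ_y = 377.0 MPa, ρ = 1826 kg/m³, cost = 7.800 $/kg
  sample Z: σ_y = 406.0 MPa, ρ = 3110 kg/m³, cost = 61.73 $/kg
  sample W: M = 26.5 kN·m per $
  sample U: M = 15.9 kN·m per $
  sample P: M = 4.98 kN·m per $
  sample L: M = 3.14 kN·m per $
  sample Z: M = 2.11 kN·m per $
  sample F: M = 0.392 kN·m per $
Sample W ranks first.

sample W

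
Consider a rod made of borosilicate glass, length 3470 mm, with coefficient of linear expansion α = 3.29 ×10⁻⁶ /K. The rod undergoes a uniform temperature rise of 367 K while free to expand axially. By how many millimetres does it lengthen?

ΔL = α·L₀·ΔT = 3.29×10⁻⁶ × 3470 mm × 367.0 K = 4.19 mm.

4.19 mm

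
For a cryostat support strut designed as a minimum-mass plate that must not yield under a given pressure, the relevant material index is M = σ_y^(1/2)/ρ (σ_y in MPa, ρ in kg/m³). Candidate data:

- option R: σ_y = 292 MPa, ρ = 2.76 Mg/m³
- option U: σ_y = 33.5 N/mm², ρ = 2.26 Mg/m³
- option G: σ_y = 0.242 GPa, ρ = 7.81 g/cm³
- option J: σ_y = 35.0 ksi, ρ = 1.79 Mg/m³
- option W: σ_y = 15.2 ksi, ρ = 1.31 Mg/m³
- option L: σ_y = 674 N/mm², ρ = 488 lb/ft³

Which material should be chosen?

Putting every candidate on a common basis:
  option R: σ_y = 292.0 MPa, ρ = 2760 kg/m³
  option U: σ_y = 33.50 MPa, ρ = 2260 kg/m³
  option G: σ_y = 242.0 MPa, ρ = 7810 kg/m³
  option J: σ_y = 241.3 MPa, ρ = 1790 kg/m³
  option W: σ_y = 104.8 MPa, ρ = 1310 kg/m³
  option L: σ_y = 674.0 MPa, ρ = 7817 kg/m³
  option J: M = 8.68×10⁻³
  option W: M = 7.81×10⁻³
  option R: M = 6.19×10⁻³
  option L: M = 3.32×10⁻³
  option U: M = 2.56×10⁻³
  option G: M = 1.99×10⁻³
Option J has the largest M.

option J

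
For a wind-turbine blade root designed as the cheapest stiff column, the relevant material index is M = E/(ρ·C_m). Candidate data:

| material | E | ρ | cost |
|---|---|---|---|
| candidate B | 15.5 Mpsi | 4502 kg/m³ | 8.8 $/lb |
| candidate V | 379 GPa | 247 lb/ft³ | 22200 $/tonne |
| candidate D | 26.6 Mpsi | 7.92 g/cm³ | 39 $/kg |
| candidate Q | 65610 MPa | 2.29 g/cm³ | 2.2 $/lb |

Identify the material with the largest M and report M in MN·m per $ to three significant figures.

candidate Q, M = 5.91 MN·m per $

Putting every candidate on a common basis:
  candidate B: E = 106.9 GPa, ρ = 4502 kg/m³, cost = 19.40 $/kg
  candidate V: E = 379.0 GPa, ρ = 3957 kg/m³, cost = 22.20 $/kg
  candidate D: E = 183.4 GPa, ρ = 7920 kg/m³, cost = 39.00 $/kg
  candidate Q: E = 65.61 GPa, ρ = 2290 kg/m³, cost = 4.850 $/kg
  candidate Q: M = 5.91 MN·m per $
  candidate V: M = 4.31 MN·m per $
  candidate B: M = 1.22 MN·m per $
  candidate D: M = 0.594 MN·m per $
Candidate Q has the largest M.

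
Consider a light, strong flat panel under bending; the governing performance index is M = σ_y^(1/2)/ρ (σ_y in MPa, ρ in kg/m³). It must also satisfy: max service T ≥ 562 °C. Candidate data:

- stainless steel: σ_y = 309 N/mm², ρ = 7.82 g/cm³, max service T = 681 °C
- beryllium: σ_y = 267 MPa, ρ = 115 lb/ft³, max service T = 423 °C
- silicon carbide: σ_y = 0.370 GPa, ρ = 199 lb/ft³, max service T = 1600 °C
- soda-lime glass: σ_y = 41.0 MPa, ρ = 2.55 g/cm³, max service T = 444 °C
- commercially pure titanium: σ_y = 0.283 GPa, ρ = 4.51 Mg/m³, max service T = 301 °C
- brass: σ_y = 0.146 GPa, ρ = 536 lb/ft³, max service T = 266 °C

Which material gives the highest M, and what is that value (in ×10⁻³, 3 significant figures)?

Screen on constraints: max service T ≥ 562 °C. Survivors: stainless steel, silicon carbide.
Putting every candidate on a common basis:
  stainless steel: σ_y = 309.0 MPa, ρ = 7820 kg/m³
  silicon carbide: σ_y = 370.0 MPa, ρ = 3188 kg/m³
  silicon carbide: M = 6.03×10⁻³
  stainless steel: M = 2.25×10⁻³
The maximum is for silicon carbide.

silicon carbide, M = 6.03×10⁻³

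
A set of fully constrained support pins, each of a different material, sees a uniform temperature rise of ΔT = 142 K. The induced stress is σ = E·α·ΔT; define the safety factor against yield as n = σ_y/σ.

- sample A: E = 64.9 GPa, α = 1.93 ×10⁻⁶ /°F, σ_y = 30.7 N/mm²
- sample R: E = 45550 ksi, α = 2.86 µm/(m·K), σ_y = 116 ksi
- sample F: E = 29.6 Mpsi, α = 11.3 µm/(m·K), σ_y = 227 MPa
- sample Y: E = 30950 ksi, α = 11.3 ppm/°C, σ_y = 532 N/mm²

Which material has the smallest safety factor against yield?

sample F

In consistent units (E in GPa, α in ×10⁻⁶/K, σ_y in MPa):
  sample A: E = 64.90, α = 3.47, σ_y = 30.70 → σ = 32.0 MPa, n = 0.959
  sample R: E = 314.1, α = 2.86, σ_y = 799.8 → σ = 128 MPa, n = 6.27
  sample F: E = 204.1, α = 11.3, σ_y = 227.0 → σ = 327 MPa, n = 0.693
  sample Y: E = 213.4, α = 11.3, σ_y = 532.0 → σ = 342 MPa, n = 1.55
Sample F has the lowest safety factor, n = 0.693.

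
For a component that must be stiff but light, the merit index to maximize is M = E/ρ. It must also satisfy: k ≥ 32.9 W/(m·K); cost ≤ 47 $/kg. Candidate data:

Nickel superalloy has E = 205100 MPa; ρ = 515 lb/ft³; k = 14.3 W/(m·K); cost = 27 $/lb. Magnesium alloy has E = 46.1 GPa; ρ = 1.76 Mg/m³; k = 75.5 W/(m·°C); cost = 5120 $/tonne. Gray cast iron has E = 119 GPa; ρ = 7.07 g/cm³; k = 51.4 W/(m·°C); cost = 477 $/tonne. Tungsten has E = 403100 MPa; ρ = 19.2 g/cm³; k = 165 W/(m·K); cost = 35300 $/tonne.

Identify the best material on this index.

Screen on constraints: k ≥ 32.9 W/(m·K); cost ≤ 47 $/kg. Survivors: magnesium alloy, gray cast iron, tungsten.
Putting every candidate on a common basis:
  magnesium alloy: E = 46.10 GPa, ρ = 1760 kg/m³
  gray cast iron: E = 119.0 GPa, ρ = 7070 kg/m³
  tungsten: E = 403.1 GPa, ρ = 19200 kg/m³
  magnesium alloy: M = 26.2 MN·m/kg
  tungsten: M = 21.0 MN·m/kg
  gray cast iron: M = 16.8 MN·m/kg
Highest index: magnesium alloy.

magnesium alloy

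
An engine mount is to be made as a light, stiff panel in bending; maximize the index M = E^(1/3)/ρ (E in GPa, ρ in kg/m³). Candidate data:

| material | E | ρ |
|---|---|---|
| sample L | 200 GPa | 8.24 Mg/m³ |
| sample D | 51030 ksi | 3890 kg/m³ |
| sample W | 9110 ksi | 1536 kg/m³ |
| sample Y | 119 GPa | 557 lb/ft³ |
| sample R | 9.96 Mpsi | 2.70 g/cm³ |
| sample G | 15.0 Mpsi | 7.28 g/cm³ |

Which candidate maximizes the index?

sample W

After converting to SI:
  sample L: E = 200.0 GPa, ρ = 8240 kg/m³
  sample D: E = 351.8 GPa, ρ = 3890 kg/m³
  sample W: E = 62.81 GPa, ρ = 1536 kg/m³
  sample Y: E = 119.0 GPa, ρ = 8922 kg/m³
  sample R: E = 68.67 GPa, ρ = 2700 kg/m³
  sample G: E = 103.4 GPa, ρ = 7280 kg/m³
  sample W: M = 2.59×10⁻³
  sample D: M = 1.81×10⁻³
  sample R: M = 1.52×10⁻³
  sample L: M = 0.710×10⁻³
  sample G: M = 0.645×10⁻³
  sample Y: M = 0.551×10⁻³
Sample W has the largest M.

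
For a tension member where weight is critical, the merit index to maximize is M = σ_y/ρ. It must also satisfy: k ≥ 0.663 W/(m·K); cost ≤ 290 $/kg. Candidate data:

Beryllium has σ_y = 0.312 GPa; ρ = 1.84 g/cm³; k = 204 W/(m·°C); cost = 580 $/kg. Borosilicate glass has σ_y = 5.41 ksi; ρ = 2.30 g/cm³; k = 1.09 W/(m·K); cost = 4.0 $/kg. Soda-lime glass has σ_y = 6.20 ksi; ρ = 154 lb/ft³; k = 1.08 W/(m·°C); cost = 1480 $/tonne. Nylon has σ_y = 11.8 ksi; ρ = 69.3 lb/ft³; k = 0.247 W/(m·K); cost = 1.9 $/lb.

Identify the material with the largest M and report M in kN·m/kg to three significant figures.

Screen on constraints: k ≥ 0.663 W/(m·K); cost ≤ 290 $/kg. Survivors: borosilicate glass, soda-lime glass.
Normalizing units and computing the index:
  borosilicate glass: σ_y = 37.30 MPa, ρ = 2300 kg/m³
  soda-lime glass: σ_y = 42.75 MPa, ρ = 2467 kg/m³
  soda-lime glass: M = 17.3 kN·m/kg
  borosilicate glass: M = 16.2 kN·m/kg
The maximum is for soda-lime glass.

soda-lime glass, M = 17.3 kN·m/kg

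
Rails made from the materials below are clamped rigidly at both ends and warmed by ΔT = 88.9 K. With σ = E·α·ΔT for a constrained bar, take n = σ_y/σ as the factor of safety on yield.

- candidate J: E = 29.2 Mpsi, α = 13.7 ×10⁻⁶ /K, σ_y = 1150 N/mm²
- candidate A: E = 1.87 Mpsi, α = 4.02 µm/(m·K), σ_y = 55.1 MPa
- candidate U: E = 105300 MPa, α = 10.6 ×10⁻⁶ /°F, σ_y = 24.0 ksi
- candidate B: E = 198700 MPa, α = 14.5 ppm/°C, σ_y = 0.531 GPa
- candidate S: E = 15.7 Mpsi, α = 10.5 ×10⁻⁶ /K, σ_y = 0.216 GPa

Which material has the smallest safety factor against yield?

Converting E to GPa, α to ×10⁻⁶/K, σ_y to MPa, then σ and n for each:
  candidate J: E = 201.3, α = 13.7, σ_y = 1150 → σ = 245 MPa, n = 4.69
  candidate A: E = 12.89, α = 4.02, σ_y = 55.10 → σ = 4.61 MPa, n = 12.0
  candidate U: E = 105.3, α = 19.1, σ_y = 165.5 → σ = 179 MPa, n = 0.926
  candidate B: E = 198.7, α = 14.5, σ_y = 531.0 → σ = 256 MPa, n = 2.07
  candidate S: E = 108.2, α = 10.5, σ_y = 216.0 → σ = 101 MPa, n = 2.14
The minimum is candidate U at n = 0.926.

candidate U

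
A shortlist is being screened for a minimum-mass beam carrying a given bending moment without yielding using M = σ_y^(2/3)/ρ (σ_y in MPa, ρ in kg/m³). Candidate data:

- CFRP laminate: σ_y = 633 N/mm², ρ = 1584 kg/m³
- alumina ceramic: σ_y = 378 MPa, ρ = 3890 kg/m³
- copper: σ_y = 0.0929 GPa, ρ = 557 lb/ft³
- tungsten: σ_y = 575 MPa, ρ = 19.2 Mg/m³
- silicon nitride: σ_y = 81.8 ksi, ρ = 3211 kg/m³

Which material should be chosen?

In SI units:
  CFRP laminate: σ_y = 633.0 MPa, ρ = 1584 kg/m³
  alumina ceramic: σ_y = 378.0 MPa, ρ = 3890 kg/m³
  copper: σ_y = 92.90 MPa, ρ = 8922 kg/m³
  tungsten: σ_y = 575.0 MPa, ρ = 19200 kg/m³
  silicon nitride: σ_y = 564.0 MPa, ρ = 3211 kg/m³
  CFRP laminate: M = 46.5×10⁻³
  silicon nitride: M = 21.3×10⁻³
  alumina ceramic: M = 13.4×10⁻³
  tungsten: M = 3.60×10⁻³
  copper: M = 2.30×10⁻³
The maximum is for CFRP laminate.

CFRP laminate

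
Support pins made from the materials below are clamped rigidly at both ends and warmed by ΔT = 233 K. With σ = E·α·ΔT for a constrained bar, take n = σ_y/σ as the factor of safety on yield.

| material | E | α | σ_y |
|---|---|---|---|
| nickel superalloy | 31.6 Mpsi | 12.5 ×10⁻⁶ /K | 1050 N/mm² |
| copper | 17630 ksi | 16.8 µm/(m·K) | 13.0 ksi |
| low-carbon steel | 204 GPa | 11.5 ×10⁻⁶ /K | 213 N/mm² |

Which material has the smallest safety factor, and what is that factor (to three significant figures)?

copper, n = 0.188

With everything in SI (GPa, ×10⁻⁶/K, MPa):
  nickel superalloy: E = 217.9, α = 12.5, σ_y = 1050 → σ = 635 MPa, n = 1.65
  copper: E = 121.6, α = 16.8, σ_y = 89.63 → σ = 476 MPa, n = 0.188
  low-carbon steel: E = 204.0, α = 11.5, σ_y = 213.0 → σ = 547 MPa, n = 0.390
Copper has the lowest safety factor, n = 0.188.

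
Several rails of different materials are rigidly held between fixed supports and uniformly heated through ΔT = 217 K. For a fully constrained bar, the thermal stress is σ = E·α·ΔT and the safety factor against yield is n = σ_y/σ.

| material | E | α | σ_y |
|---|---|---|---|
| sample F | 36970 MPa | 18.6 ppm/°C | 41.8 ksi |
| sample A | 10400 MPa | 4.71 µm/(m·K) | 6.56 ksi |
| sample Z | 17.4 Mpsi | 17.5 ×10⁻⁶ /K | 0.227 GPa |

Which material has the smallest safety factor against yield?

Per material, after unit conversion:
  sample F: E = 36.97, α = 18.6, σ_y = 288.2 → σ = 149 MPa, n = 1.93
  sample A: E = 10.40, α = 4.71, σ_y = 45.23 → σ = 10.6 MPa, n = 4.26
  sample Z: E = 120.0, α = 17.5, σ_y = 227.0 → σ = 456 MPa, n = 0.498
Smallest n: sample Z with n = 0.498.

sample Z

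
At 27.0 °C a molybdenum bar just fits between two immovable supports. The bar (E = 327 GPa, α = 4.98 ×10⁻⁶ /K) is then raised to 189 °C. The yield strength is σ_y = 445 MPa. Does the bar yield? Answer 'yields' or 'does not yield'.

ΔT = 162.0 K. Constrained thermal stress σ = E·α·ΔT = 327.0×10³ MPa × 4.98×10⁻⁶ × 162.0 = 264 MPa (compressive).
Compare to σ_y = 445 MPa: σ < σ_y, so it does not yield.

does not yield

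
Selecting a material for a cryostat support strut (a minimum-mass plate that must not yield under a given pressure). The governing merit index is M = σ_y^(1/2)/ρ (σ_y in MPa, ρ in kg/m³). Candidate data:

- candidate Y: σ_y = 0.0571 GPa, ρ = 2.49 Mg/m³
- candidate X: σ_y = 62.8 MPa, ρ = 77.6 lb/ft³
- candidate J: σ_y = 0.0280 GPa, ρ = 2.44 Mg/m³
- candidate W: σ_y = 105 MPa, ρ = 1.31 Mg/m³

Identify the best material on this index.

Putting every candidate on a common basis:
  candidate Y: σ_y = 57.10 MPa, ρ = 2490 kg/m³
  candidate X: σ_y = 62.80 MPa, ρ = 1243 kg/m³
  candidate J: σ_y = 28.00 MPa, ρ = 2440 kg/m³
  candidate W: σ_y = 105.0 MPa, ρ = 1310 kg/m³
  candidate W: M = 7.82×10⁻³
  candidate X: M = 6.38×10⁻³
  candidate Y: M = 3.03×10⁻³
  candidate J: M = 2.17×10⁻³
Candidate W has the largest M.

candidate W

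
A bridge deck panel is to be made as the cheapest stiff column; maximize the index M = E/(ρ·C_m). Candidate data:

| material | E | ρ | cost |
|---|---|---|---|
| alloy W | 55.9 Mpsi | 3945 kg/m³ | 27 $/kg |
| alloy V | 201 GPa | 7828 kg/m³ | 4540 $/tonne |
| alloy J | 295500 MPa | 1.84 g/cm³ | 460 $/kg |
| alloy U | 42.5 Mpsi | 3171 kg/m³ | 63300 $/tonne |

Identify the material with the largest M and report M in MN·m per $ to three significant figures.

Putting every candidate on a common basis:
  alloy W: E = 385.4 GPa, ρ = 3945 kg/m³, cost = 27.00 $/kg
  alloy V: E = 201.0 GPa, ρ = 7828 kg/m³, cost = 4.540 $/kg
  alloy J: E = 295.5 GPa, ρ = 1840 kg/m³, cost = 460.0 $/kg
  alloy U: E = 293.0 GPa, ρ = 3171 kg/m³, cost = 63.30 $/kg
  alloy V: M = 5.66 MN·m per $
  alloy W: M = 3.62 MN·m per $
  alloy U: M = 1.46 MN·m per $
  alloy J: M = 0.349 MN·m per $
Alloy V has the largest M.

alloy V, M = 5.66 MN·m per $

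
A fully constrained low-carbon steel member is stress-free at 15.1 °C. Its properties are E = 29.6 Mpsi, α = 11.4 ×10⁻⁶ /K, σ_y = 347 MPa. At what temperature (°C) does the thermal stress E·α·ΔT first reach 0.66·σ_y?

E = 29.6 Mpsi = 204.1 GPa.
E·α·ΔT = 229.0 MPa ⇒ ΔT = 229.0 / (204.1×10³ × 11.4×10⁻⁶) = 98.44 K.
T = 15.1 + 98.44 = 113.5 °C.

114 °C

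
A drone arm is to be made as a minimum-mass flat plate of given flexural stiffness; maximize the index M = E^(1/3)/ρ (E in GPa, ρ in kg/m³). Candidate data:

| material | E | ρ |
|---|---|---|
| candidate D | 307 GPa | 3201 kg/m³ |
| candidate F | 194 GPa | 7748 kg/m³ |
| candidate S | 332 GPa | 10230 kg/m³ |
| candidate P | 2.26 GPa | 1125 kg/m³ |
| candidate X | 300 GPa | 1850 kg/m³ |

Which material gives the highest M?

Evaluate M for each candidate:
  candidate X: M = 3.62×10⁻³
  candidate D: M = 2.11×10⁻³
  candidate P: M = 1.17×10⁻³
  candidate F: M = 0.747×10⁻³
  candidate S: M = 0.677×10⁻³
The maximum is for candidate X.

candidate X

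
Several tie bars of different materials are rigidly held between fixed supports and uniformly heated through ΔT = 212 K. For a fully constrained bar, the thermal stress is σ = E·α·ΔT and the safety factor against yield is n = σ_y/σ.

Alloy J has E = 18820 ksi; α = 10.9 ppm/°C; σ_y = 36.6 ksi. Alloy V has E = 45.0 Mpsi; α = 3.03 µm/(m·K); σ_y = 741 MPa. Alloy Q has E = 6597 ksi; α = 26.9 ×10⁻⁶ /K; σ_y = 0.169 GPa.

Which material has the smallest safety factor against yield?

In consistent units (E in GPa, α in ×10⁻⁶/K, σ_y in MPa):
  alloy J: E = 129.8, α = 10.9, σ_y = 252.3 → σ = 300 MPa, n = 0.842
  alloy V: E = 310.3, α = 3.03, σ_y = 741.0 → σ = 199 MPa, n = 3.72
  alloy Q: E = 45.48, α = 26.9, σ_y = 169.0 → σ = 259 MPa, n = 0.652
The minimum is alloy Q at n = 0.652.

alloy Q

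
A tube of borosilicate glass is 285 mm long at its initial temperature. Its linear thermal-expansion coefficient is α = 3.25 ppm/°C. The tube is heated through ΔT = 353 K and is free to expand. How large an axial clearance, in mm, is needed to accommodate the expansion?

0.327 mm

ΔL = α·L₀·ΔT = 3.25×10⁻⁶ × 285 mm × 353.0 K = 0.327 mm.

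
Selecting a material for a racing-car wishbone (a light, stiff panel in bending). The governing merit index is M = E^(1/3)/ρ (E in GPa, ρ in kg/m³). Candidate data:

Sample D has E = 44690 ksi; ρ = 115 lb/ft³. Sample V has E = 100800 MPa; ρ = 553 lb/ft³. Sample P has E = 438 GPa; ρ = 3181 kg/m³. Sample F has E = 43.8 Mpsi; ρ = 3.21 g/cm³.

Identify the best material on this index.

Convert each candidate to consistent units, then evaluate M:
  sample D: E = 308.1 GPa, ρ = 1842 kg/m³
  sample V: E = 100.8 GPa, ρ = 8858 kg/m³
  sample P: E = 438.0 GPa, ρ = 3181 kg/m³
  sample F: E = 302.0 GPa, ρ = 3210 kg/m³
  sample D: M = 3.67×10⁻³
  sample P: M = 2.39×10⁻³
  sample F: M = 2.09×10⁻³
  sample V: M = 0.525×10⁻³
Sample D ranks first.

sample D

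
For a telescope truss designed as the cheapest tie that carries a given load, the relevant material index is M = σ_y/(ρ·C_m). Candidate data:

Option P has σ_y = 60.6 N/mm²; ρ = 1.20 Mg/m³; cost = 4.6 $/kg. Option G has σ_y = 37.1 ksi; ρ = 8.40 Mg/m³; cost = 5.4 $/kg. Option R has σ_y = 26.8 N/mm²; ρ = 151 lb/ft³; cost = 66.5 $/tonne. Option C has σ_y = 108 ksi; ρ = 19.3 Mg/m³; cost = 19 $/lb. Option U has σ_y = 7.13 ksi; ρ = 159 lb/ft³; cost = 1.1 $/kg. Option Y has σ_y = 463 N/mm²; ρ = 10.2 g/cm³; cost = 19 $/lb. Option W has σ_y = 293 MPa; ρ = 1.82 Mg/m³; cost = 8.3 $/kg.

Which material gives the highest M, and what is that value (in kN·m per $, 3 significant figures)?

option R, M = 167 kN·m per $

Putting every candidate on a common basis:
  option P: σ_y = 60.60 MPa, ρ = 1200 kg/m³, cost = 4.600 $/kg
  option G: σ_y = 255.8 MPa, ρ = 8400 kg/m³, cost = 5.400 $/kg
  option R: σ_y = 26.80 MPa, ρ = 2419 kg/m³, cost = 0.06650 $/kg
  option C: σ_y = 744.6 MPa, ρ = 19300 kg/m³, cost = 41.89 $/kg
  option U: σ_y = 49.16 MPa, ρ = 2547 kg/m³, cost = 1.100 $/kg
  option Y: σ_y = 463.0 MPa, ρ = 10200 kg/m³, cost = 41.89 $/kg
  option W: σ_y = 293.0 MPa, ρ = 1820 kg/m³, cost = 8.300 $/kg
  option R: M = 167 kN·m per $
  option W: M = 19.4 kN·m per $
  option U: M = 17.5 kN·m per $
  option P: M = 11.0 kN·m per $
  option G: M = 5.64 kN·m per $
  option Y: M = 1.08 kN·m per $
  option C: M = 0.921 kN·m per $
Option R ranks first.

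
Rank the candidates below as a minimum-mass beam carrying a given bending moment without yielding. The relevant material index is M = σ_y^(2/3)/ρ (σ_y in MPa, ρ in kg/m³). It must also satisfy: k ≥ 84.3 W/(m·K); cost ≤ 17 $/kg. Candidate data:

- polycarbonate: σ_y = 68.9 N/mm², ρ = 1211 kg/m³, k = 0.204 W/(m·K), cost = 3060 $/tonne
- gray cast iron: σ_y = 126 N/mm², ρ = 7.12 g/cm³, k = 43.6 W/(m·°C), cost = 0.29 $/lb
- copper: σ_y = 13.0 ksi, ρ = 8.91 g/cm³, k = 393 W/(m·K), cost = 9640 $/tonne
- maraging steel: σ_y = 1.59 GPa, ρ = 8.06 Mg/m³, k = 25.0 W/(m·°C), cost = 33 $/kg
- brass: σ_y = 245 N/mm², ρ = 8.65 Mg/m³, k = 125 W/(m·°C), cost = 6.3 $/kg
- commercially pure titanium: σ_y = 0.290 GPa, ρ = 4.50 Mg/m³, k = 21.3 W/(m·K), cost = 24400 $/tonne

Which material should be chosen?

Screen on constraints: k ≥ 84.3 W/(m·K); cost ≤ 17 $/kg. Survivors: copper, brass.
In SI units:
  copper: σ_y = 89.63 MPa, ρ = 8910 kg/m³
  brass: σ_y = 245.0 MPa, ρ = 8650 kg/m³
  brass: M = 4.53×10⁻³
  copper: M = 2.25×10⁻³
The maximum is for brass.

brass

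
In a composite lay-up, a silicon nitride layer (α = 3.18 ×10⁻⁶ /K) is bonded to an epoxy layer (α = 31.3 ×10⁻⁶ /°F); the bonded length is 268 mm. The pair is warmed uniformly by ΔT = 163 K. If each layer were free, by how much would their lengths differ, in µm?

epoxy: α = 31.3×10⁻⁶/°F × 9/5 = 56.3×10⁻⁶/K.
Δα = |3.18 − 56.3|×10⁻⁶/K = 53.2×10⁻⁶/K.
ΔL_mismatch = Δα·L·ΔT = 53.2×10⁻⁶ × 268.0 mm × 163.0 K = 2320 µm.

2320 µm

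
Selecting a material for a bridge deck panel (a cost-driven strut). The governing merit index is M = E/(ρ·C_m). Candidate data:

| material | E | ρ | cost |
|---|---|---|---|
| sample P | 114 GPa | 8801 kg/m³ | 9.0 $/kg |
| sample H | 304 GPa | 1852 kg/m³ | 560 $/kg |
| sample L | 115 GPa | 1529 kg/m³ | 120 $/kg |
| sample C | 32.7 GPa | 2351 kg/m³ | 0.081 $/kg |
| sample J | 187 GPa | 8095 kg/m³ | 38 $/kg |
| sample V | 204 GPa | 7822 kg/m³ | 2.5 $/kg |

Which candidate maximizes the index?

Computing M directly (units already consistent):
  sample C: M = 172 MN·m per $
  sample V: M = 10.4 MN·m per $
  sample P: M = 1.44 MN·m per $
  sample L: M = 0.627 MN·m per $
  sample J: M = 0.608 MN·m per $
  sample H: M = 0.293 MN·m per $
The maximum is for sample C.

sample C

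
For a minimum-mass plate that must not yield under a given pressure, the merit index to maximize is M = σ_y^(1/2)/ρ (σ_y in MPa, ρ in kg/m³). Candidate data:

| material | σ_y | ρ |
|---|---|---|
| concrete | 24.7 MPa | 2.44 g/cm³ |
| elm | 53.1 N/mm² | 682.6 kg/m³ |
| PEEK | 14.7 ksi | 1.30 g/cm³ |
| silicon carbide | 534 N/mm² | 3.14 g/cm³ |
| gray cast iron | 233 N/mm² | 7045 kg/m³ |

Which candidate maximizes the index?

Putting every candidate on a common basis:
  concrete: σ_y = 24.70 MPa, ρ = 2440 kg/m³
  elm: σ_y = 53.10 MPa, ρ = 682.6 kg/m³
  PEEK: σ_y = 101.4 MPa, ρ = 1300 kg/m³
  silicon carbide: σ_y = 534.0 MPa, ρ = 3140 kg/m³
  gray cast iron: σ_y = 233.0 MPa, ρ = 7045 kg/m³
  elm: M = 10.7×10⁻³
  PEEK: M = 7.74×10⁻³
  silicon carbide: M = 7.36×10⁻³
  gray cast iron: M = 2.17×10⁻³
  concrete: M = 2.04×10⁻³
Elm has the largest M.

elm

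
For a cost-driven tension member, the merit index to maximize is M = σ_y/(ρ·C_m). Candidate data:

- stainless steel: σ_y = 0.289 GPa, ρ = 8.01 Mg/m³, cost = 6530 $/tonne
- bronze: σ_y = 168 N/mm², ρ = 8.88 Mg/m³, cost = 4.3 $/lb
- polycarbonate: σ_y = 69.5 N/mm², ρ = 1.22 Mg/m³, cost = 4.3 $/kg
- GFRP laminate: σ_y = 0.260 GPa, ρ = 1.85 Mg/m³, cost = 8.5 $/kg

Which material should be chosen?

GFRP laminate

In SI units:
  stainless steel: σ_y = 289.0 MPa, ρ = 8010 kg/m³, cost = 6.530 $/kg
  bronze: σ_y = 168.0 MPa, ρ = 8880 kg/m³, cost = 9.480 $/kg
  polycarbonate: σ_y = 69.50 MPa, ρ = 1220 kg/m³, cost = 4.300 $/kg
  GFRP laminate: σ_y = 260.0 MPa, ρ = 1850 kg/m³, cost = 8.500 $/kg
  GFRP laminate: M = 16.5 kN·m per $
  polycarbonate: M = 13.2 kN·m per $
  stainless steel: M = 5.53 kN·m per $
  bronze: M = 2.00 kN·m per $
GFRP laminate ranks first.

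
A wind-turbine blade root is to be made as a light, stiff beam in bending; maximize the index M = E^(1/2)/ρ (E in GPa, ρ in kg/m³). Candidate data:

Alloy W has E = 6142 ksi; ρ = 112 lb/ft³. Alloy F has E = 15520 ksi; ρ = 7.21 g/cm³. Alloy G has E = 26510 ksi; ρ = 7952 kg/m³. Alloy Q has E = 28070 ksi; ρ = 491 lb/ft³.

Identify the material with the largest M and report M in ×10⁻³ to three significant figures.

alloy W, M = 3.63×10⁻³

Convert each candidate to consistent units, then evaluate M:
  alloy W: E = 42.35 GPa, ρ = 1794 kg/m³
  alloy F: E = 107.0 GPa, ρ = 7210 kg/m³
  alloy G: E = 182.8 GPa, ρ = 7952 kg/m³
  alloy Q: E = 193.5 GPa, ρ = 7865 kg/m³
  alloy W: M = 3.63×10⁻³
  alloy Q: M = 1.77×10⁻³
  alloy G: M = 1.70×10⁻³
  alloy F: M = 1.43×10⁻³
Alloy W ranks first.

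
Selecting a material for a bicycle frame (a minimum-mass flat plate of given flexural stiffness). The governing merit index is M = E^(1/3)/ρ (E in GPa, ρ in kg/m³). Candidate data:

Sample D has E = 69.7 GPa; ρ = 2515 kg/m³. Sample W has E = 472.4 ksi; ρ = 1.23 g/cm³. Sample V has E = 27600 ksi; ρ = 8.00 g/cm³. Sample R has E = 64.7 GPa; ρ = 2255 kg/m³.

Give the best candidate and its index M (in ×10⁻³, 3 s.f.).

In SI units:
  sample D: E = 69.70 GPa, ρ = 2515 kg/m³
  sample W: E = 3.257 GPa, ρ = 1230 kg/m³
  sample V: E = 190.3 GPa, ρ = 8000 kg/m³
  sample R: E = 64.70 GPa, ρ = 2255 kg/m³
  sample R: M = 1.78×10⁻³
  sample D: M = 1.64×10⁻³
  sample W: M = 1.21×10⁻³
  sample V: M = 0.719×10⁻³
Sample R ranks first.

sample R, M = 1.78×10⁻³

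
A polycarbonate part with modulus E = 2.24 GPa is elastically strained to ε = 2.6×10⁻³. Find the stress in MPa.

σ = E·ε = 2240 MPa × 2.6×10⁻³ = 5.82 MPa.

5.82 MPa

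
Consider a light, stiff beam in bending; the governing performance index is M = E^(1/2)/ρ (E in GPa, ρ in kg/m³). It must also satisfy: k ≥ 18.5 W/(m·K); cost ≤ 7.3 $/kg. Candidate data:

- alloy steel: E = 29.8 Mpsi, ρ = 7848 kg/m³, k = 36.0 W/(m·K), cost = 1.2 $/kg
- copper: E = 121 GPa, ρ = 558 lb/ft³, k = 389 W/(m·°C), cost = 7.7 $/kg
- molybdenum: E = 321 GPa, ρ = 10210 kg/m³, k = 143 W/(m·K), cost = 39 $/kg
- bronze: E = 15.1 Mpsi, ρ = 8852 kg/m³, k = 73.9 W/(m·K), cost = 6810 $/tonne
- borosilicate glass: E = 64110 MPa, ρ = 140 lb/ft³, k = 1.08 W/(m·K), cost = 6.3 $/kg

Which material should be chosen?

alloy steel

Screen on constraints: k ≥ 18.5 W/(m·K); cost ≤ 7.3 $/kg. Survivors: alloy steel, bronze.
In SI units:
  alloy steel: E = 205.5 GPa, ρ = 7848 kg/m³
  bronze: E = 104.1 GPa, ρ = 8852 kg/m³
  alloy steel: M = 1.83×10⁻³
  bronze: M = 1.15×10⁻³
Alloy steel has the largest M.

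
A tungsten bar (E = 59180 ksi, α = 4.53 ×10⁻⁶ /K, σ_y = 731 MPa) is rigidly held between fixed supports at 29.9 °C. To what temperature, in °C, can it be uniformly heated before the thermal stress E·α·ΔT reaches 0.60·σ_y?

E = 59180 ksi = 408.0 GPa.
E·α·ΔT = 438.6 MPa ⇒ ΔT = 438.6 / (408.0×10³ × 4.53×10⁻⁶) = 237.3 K.
T = 29.9 + 237.3 = 267.2 °C.

267 °C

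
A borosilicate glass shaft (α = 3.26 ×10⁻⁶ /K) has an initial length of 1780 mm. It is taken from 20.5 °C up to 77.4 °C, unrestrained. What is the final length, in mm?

1780.3 mm

ΔT = 77.4 − 20.5 = 56.90 K.
ΔL = α·L₀·ΔT = 3.26×10⁻⁶ × 1780 mm × 56.90 K = 0.330 mm.
L = L₀ + ΔL = 1780 + 0.330 = 1780.3 mm.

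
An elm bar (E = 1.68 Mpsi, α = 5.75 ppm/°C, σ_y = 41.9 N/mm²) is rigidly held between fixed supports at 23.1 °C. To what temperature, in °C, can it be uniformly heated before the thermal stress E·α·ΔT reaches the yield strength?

E = 1.68 Mpsi = 11.58 GPa.
σ_y = 41.9 N/mm² = 41.90 MPa.
E·α·ΔT = 41.90 MPa ⇒ ΔT = 41.90 / (11.58×10³ × 5.75×10⁻⁶) = 629.1 K.
T = 23.1 + 629.1 = 652.2 °C.

652 °C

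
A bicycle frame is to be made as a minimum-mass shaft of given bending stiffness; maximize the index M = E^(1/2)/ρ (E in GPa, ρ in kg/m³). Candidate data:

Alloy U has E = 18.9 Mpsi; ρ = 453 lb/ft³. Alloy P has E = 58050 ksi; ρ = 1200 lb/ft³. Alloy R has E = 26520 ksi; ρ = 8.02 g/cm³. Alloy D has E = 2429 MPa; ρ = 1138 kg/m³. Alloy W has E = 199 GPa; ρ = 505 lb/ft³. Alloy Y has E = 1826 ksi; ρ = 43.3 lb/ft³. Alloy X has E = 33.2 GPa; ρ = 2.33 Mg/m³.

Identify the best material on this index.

alloy Y

After converting to SI:
  alloy U: E = 130.3 GPa, ρ = 7256 kg/m³
  alloy P: E = 400.2 GPa, ρ = 19220 kg/m³
  alloy R: E = 182.8 GPa, ρ = 8020 kg/m³
  alloy D: E = 2.429 GPa, ρ = 1138 kg/m³
  alloy W: E = 199.0 GPa, ρ = 8089 kg/m³
  alloy Y: E = 12.59 GPa, ρ = 693.6 kg/m³
  alloy X: E = 33.20 GPa, ρ = 2330 kg/m³
  alloy Y: M = 5.12×10⁻³
  alloy X: M = 2.47×10⁻³
  alloy W: M = 1.74×10⁻³
  alloy R: M = 1.69×10⁻³
  alloy U: M = 1.57×10⁻³
  alloy D: M = 1.37×10⁻³
  alloy P: M = 1.04×10⁻³
Highest index: alloy Y.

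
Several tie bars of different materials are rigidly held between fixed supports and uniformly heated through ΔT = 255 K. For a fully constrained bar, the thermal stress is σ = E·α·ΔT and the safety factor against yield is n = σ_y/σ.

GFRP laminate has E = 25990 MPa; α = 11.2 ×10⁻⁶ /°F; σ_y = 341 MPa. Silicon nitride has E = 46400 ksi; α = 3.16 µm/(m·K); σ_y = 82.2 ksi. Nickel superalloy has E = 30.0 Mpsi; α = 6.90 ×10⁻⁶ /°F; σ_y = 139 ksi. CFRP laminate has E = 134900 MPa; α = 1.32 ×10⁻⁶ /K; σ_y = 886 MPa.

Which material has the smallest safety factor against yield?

nickel superalloy

Per material, after unit conversion:
  GFRP laminate: E = 25.99, α = 20.2, σ_y = 341.0 → σ = 134 MPa, n = 2.55
  silicon nitride: E = 319.9, α = 3.16, σ_y = 566.7 → σ = 258 MPa, n = 2.20
  nickel superalloy: E = 206.8, α = 12.4, σ_y = 958.4 → σ = 655 MPa, n = 1.46
  CFRP laminate: E = 134.9, α = 1.32, σ_y = 886.0 → σ = 45.4 MPa, n = 19.5
The minimum is nickel superalloy at n = 1.46.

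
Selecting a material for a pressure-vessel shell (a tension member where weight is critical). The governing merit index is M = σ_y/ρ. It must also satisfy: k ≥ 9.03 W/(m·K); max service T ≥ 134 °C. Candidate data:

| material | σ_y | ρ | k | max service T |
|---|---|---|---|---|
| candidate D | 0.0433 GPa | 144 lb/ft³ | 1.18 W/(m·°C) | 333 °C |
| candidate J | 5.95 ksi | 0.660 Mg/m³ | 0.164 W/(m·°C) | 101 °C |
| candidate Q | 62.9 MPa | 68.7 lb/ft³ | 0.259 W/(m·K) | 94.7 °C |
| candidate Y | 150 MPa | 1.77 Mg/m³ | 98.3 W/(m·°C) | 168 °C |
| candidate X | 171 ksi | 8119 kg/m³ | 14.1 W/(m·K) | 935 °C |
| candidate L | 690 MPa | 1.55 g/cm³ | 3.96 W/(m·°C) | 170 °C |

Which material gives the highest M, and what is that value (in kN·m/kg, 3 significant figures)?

Screen on constraints: k ≥ 9.03 W/(m·K); max service T ≥ 134 °C. Survivors: candidate Y, candidate X.
Putting every candidate on a common basis:
  candidate Y: σ_y = 150.0 MPa, ρ = 1770 kg/m³
  candidate X: σ_y = 1179 MPa, ρ = 8119 kg/m³
  candidate X: M = 145 kN·m/kg
  candidate Y: M = 84.7 kN·m/kg
Highest index: candidate X.

candidate X, M = 145 kN·m/kg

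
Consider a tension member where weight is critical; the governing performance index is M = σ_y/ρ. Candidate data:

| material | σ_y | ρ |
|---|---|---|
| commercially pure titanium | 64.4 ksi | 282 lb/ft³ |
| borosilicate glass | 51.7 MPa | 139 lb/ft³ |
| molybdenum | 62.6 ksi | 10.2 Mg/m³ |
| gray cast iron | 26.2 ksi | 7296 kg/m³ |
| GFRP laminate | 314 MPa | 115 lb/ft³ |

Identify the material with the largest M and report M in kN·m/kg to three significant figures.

GFRP laminate, M = 170 kN·m/kg

Normalizing units and computing the index:
  commercially pure titanium: σ_y = 444.0 MPa, ρ = 4517 kg/m³
  borosilicate glass: σ_y = 51.70 MPa, ρ = 2227 kg/m³
  molybdenum: σ_y = 431.6 MPa, ρ = 10200 kg/m³
  gray cast iron: σ_y = 180.6 MPa, ρ = 7296 kg/m³
  GFRP laminate: σ_y = 314.0 MPa, ρ = 1842 kg/m³
  GFRP laminate: M = 170 kN·m/kg
  commercially pure titanium: M = 98.3 kN·m/kg
  molybdenum: M = 42.3 kN·m/kg
  gray cast iron: M = 24.8 kN·m/kg
  borosilicate glass: M = 23.2 kN·m/kg
GFRP laminate has the largest M.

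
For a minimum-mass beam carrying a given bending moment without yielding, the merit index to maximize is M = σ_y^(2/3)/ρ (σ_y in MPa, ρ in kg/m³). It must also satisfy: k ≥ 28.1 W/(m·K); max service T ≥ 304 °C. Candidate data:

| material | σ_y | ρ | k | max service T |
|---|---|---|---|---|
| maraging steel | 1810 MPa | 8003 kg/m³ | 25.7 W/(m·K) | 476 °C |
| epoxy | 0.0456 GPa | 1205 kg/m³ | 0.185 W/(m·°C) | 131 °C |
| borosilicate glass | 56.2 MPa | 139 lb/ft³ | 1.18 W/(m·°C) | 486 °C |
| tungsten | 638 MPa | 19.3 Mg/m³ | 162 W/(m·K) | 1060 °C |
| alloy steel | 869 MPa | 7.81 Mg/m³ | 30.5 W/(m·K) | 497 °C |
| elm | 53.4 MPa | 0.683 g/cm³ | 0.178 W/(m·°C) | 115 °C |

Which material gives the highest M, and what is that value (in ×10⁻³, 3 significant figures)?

alloy steel, M = 11.7×10⁻³

Screen on constraints: k ≥ 28.1 W/(m·K); max service T ≥ 304 °C. Survivors: tungsten, alloy steel.
In SI units:
  tungsten: σ_y = 638.0 MPa, ρ = 19300 kg/m³
  alloy steel: σ_y = 869.0 MPa, ρ = 7810 kg/m³
  alloy steel: M = 11.7×10⁻³
  tungsten: M = 3.84×10⁻³
Alloy steel has the largest M.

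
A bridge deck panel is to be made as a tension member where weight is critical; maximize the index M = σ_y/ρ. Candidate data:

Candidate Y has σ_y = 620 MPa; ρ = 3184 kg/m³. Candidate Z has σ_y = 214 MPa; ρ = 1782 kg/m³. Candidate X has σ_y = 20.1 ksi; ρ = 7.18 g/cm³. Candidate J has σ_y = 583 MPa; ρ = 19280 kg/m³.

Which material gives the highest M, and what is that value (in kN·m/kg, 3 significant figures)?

candidate Y, M = 195 kN·m/kg

Putting every candidate on a common basis:
  candidate Y: σ_y = 620.0 MPa, ρ = 3184 kg/m³
  candidate Z: σ_y = 214.0 MPa, ρ = 1782 kg/m³
  candidate X: σ_y = 138.6 MPa, ρ = 7180 kg/m³
  candidate J: σ_y = 583.0 MPa, ρ = 19280 kg/m³
  candidate Y: M = 195 kN·m/kg
  candidate Z: M = 120 kN·m/kg
  candidate J: M = 30.2 kN·m/kg
  candidate X: M = 19.3 kN·m/kg
Highest index: candidate Y.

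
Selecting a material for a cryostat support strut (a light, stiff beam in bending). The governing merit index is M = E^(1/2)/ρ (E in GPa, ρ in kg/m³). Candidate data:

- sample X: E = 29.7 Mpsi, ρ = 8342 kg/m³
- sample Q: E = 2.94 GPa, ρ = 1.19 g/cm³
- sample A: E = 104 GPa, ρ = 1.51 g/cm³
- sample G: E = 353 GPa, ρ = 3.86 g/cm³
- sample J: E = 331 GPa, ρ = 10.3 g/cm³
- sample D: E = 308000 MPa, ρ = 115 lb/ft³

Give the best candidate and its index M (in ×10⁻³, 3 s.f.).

sample D, M = 9.53×10⁻³

Putting every candidate on a common basis:
  sample X: E = 204.8 GPa, ρ = 8342 kg/m³
  sample Q: E = 2.940 GPa, ρ = 1190 kg/m³
  sample A: E = 104.0 GPa, ρ = 1510 kg/m³
  sample G: E = 353.0 GPa, ρ = 3860 kg/m³
  sample J: E = 331.0 GPa, ρ = 10300 kg/m³
  sample D: E = 308.0 GPa, ρ = 1842 kg/m³
  sample D: M = 9.53×10⁻³
  sample A: M = 6.75×10⁻³
  sample G: M = 4.87×10⁻³
  sample J: M = 1.77×10⁻³
  sample X: M = 1.72×10⁻³
  sample Q: M = 1.44×10⁻³
Sample D ranks first.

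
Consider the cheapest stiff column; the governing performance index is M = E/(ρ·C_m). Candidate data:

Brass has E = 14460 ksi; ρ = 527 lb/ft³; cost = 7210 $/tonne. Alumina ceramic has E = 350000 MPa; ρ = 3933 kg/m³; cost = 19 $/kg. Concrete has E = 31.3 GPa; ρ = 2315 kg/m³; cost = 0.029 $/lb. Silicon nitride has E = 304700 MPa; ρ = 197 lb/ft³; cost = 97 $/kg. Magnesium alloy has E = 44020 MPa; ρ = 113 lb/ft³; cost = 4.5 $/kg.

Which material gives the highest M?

concrete

After converting to SI:
  brass: E = 99.70 GPa, ρ = 8442 kg/m³, cost = 7.210 $/kg
  alumina ceramic: E = 350.0 GPa, ρ = 3933 kg/m³, cost = 19.00 $/kg
  concrete: E = 31.30 GPa, ρ = 2315 kg/m³, cost = 0.06393 $/kg
  silicon nitride: E = 304.7 GPa, ρ = 3156 kg/m³, cost = 97.00 $/kg
  magnesium alloy: E = 44.02 GPa, ρ = 1810 kg/m³, cost = 4.500 $/kg
  concrete: M = 211 MN·m per $
  magnesium alloy: M = 5.40 MN·m per $
  alumina ceramic: M = 4.68 MN·m per $
  brass: M = 1.64 MN·m per $
  silicon nitride: M = 0.995 MN·m per $
The maximum is for concrete.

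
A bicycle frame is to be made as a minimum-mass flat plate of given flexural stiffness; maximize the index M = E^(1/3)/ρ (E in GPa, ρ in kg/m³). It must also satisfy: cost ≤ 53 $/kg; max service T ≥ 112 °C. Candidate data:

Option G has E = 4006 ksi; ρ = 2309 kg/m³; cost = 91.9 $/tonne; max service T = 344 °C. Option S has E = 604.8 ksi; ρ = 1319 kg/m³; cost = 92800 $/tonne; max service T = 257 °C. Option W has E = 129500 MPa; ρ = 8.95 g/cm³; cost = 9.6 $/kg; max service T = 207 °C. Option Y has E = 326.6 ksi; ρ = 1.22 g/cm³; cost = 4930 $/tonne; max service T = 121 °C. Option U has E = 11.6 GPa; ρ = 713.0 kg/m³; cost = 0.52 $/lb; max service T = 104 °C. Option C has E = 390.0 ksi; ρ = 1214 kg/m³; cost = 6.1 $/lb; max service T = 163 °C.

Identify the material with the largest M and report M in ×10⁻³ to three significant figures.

option G, M = 1.31×10⁻³

Screen on constraints: cost ≤ 53 $/kg; max service T ≥ 112 °C. Survivors: option G, option W, option Y, option C.
In SI units:
  option G: E = 27.62 GPa, ρ = 2309 kg/m³
  option W: E = 129.5 GPa, ρ = 8950 kg/m³
  option Y: E = 2.252 GPa, ρ = 1220 kg/m³
  option C: E = 2.689 GPa, ρ = 1214 kg/m³
  option G: M = 1.31×10⁻³
  option C: M = 1.15×10⁻³
  option Y: M = 1.07×10⁻³
  option W: M = 0.565×10⁻³
Option G has the largest M.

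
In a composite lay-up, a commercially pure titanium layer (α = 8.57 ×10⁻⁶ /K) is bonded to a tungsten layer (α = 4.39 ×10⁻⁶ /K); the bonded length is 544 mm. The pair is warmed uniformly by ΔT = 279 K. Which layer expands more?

α(commercially pure titanium) = 8.57×10⁻⁶/K vs α(tungsten) = 4.39×10⁻⁶/K.
Higher α expands more for the same ΔT: commercially pure titanium.

commercially pure titanium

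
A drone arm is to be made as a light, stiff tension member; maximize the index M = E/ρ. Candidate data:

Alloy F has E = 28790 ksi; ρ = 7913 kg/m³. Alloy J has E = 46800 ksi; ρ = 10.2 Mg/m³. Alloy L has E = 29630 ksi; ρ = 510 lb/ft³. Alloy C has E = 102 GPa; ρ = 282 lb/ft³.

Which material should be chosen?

alloy J

Convert each candidate to consistent units, then evaluate M:
  alloy F: E = 198.5 GPa, ρ = 7913 kg/m³
  alloy J: E = 322.7 GPa, ρ = 10200 kg/m³
  alloy L: E = 204.3 GPa, ρ = 8169 kg/m³
  alloy C: E = 102.0 GPa, ρ = 4517 kg/m³
  alloy J: M = 31.6 MN·m/kg
  alloy F: M = 25.1 MN·m/kg
  alloy L: M = 25.0 MN·m/kg
  alloy C: M = 22.6 MN·m/kg
Alloy J ranks first.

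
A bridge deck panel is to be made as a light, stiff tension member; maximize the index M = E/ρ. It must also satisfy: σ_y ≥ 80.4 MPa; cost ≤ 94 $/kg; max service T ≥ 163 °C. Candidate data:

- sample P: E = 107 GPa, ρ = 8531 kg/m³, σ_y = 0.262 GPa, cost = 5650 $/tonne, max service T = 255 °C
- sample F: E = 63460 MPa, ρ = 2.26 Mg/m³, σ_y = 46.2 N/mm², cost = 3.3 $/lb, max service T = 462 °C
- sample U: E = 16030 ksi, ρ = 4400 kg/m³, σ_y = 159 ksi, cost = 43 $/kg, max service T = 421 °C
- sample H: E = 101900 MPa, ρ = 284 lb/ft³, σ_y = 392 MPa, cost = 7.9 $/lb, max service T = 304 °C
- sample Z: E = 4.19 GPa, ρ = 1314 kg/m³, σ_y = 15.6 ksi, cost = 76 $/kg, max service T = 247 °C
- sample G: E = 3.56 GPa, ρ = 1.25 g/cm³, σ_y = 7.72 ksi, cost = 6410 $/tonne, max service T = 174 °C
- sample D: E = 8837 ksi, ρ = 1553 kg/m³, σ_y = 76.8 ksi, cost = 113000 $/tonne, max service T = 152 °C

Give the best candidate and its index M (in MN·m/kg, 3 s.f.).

sample U, M = 25.1 MN·m/kg

Screen on constraints: σ_y ≥ 80.4 MPa; cost ≤ 94 $/kg; max service T ≥ 163 °C. Survivors: sample P, sample U, sample H, sample Z.
Normalizing units and computing the index:
  sample P: E = 107.0 GPa, ρ = 8531 kg/m³
  sample U: E = 110.5 GPa, ρ = 4400 kg/m³
  sample H: E = 101.9 GPa, ρ = 4549 kg/m³
  sample Z: E = 4.190 GPa, ρ = 1314 kg/m³
  sample U: M = 25.1 MN·m/kg
  sample H: M = 22.4 MN·m/kg
  sample P: M = 12.5 MN·m/kg
  sample Z: M = 3.19 MN·m/kg
Highest index: sample U.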